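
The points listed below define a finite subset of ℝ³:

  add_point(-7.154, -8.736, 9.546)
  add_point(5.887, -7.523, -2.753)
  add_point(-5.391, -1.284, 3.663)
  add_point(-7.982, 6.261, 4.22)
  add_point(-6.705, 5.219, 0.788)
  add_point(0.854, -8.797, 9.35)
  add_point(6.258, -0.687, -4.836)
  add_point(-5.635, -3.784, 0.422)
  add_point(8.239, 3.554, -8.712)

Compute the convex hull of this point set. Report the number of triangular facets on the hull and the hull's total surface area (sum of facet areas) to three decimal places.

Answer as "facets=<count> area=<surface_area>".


facets=10 area=679.029

Points on the hull: [0, 1, 3, 4, 5, 7, 8] (7 of 9).

Area of each hull facet:
  f1: (p5, p8, p3) → 181.0166
  f2: (p5, p0, p3) → 63.7466
  f3: (p7, p0, p3) → 57.3767
  f4: (p4, p8, p3) → 20.8057
  f5: (p4, p7, p3) → 16.1967
  f6: (p4, p7, p8) → 78.8326
  f7: (p1, p5, p8) → 68.5215
  f8: (p1, p7, p8) → 80.0879
  f9: (p1, p5, p0) → 48.2567
  f10: (p1, p7, p0) → 64.1882
Σ area = 679.029

Check V−E+F: 7 − 15 + 10 = 2.


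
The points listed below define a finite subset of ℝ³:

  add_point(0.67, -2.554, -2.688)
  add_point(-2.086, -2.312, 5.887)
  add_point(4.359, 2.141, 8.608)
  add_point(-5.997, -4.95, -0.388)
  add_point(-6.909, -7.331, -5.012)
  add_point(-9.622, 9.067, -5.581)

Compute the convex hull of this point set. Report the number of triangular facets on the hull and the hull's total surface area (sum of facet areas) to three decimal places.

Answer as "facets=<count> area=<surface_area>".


6 of the 6 inputs are extreme points: [0, 1, 2, 3, 4, 5].

Facet areas (half cross-product norm):
  f1: (p0, p2, p5) → 100.5569
  f2: (p0, p4, p5) → 71.5992
  f3: (p1, p2, p5) → 72.4700
  f4: (p1, p0, p2) → 37.2121
  f5: (p1, p0, p4) → 41.6965
  f6: (p3, p4, p5) → 40.4964
  f7: (p3, p1, p5) → 60.1769
  f8: (p3, p1, p4) → 7.2116
Σ area = 431.420

Euler: V−E+F = 6−12+8 = 2.

facets=8 area=431.420


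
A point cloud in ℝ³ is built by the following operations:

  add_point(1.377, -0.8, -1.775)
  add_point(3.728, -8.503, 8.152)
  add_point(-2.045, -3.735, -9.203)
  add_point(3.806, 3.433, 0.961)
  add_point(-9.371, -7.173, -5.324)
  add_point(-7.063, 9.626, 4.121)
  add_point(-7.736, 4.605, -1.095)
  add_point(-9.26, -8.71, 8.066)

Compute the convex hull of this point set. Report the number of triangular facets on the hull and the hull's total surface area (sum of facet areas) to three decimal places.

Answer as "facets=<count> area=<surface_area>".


7 of the 8 inputs are extreme points: [1, 2, 3, 4, 5, 6, 7].

Area of each hull facet:
  f1: (p7, p5, p4) → 120.6852
  f2: (p1, p7, p4) → 87.5343
  f3: (p1, p5, p3) → 86.3014
  f4: (p1, p7, p5) → 121.6023
  f5: (p2, p5, p3) → 88.4360
  f6: (p2, p1, p4) → 82.2447
  f7: (p2, p1, p3) → 95.5492
  f8: (p6, p5, p4) → 20.3004
  f9: (p6, p2, p4) → 53.6820
  f10: (p6, p2, p5) → 24.5533
Σ area = 780.889

Euler: V−E+F = 7−15+10 = 2.

facets=10 area=780.889


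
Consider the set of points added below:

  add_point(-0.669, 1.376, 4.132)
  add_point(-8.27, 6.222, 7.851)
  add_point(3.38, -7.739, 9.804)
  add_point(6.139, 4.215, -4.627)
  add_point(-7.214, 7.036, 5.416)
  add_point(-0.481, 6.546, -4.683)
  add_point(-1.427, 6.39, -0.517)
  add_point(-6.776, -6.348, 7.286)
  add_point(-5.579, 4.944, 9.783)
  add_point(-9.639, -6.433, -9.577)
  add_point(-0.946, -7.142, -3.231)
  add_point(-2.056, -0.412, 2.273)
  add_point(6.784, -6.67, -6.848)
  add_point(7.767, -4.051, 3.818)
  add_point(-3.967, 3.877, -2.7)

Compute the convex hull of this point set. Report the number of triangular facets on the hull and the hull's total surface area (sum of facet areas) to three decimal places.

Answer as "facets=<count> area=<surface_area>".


facets=20 area=1032.117

Extreme-point indices: [1, 2, 3, 4, 5, 6, 7, 8, 9, 10, 12, 13] — 12 of 15 on the boundary.

Triangle areas on the boundary:
  f1: (p10, p2, p9) → 43.0298
  f2: (p7, p2, p9) → 82.9106
  f3: (p5, p4, p9) → 100.9126
  f4: (p5, p3, p9) → 56.2815
  f5: (p12, p3, p13) → 55.6729
  f6: (p12, p2, p13) → 38.2854
  f7: (p12, p10, p2) → 58.3331
  f8: (p12, p3, p9) → 92.5716
  f9: (p12, p10, p9) → 40.5334
  f10: (p8, p7, p2) → 61.3471
  f11: (p8, p2, p13) → 64.2309
  f12: (p8, p3, p13) → 99.7900
  f13: (p6, p5, p4) → 9.4535
  f14: (p6, p5, p3) → 14.7321
  f15: (p6, p8, p4) → 19.8570
  f16: (p6, p8, p3) → 35.0245
  f17: (p1, p8, p4) → 4.7100
  f18: (p1, p8, p7) → 20.3927
  f19: (p1, p4, p9) → 25.7278
  f20: (p1, p7, p9) → 108.3203
Σ area = 1032.117

Check V−E+F: 12 − 30 + 20 = 2.


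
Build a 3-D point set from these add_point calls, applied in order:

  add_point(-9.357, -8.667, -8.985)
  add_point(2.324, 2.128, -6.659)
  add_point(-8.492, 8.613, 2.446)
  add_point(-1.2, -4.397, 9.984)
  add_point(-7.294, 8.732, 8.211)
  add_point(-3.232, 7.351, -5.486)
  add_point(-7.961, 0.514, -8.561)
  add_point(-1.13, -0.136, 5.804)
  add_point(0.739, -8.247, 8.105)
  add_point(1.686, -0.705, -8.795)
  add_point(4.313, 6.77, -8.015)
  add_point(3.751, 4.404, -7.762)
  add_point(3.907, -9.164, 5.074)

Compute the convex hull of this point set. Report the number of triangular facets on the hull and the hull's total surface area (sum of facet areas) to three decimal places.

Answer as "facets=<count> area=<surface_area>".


Extreme-point indices: [0, 2, 3, 4, 5, 6, 8, 9, 10, 11, 12] — 11 of 13 on the boundary.

Per-facet area ½‖(b−a)×(c−a)‖:
  f1: (p9, p12, p0) → 109.7965
  f2: (p9, p6, p0) → 45.1968
  f3: (p9, p6, p10) → 37.8782
  f4: (p3, p4, p0) → 153.1330
  f5: (p3, p12, p10) → 87.9254
  f6: (p3, p4, p10) → 142.1868
  f7: (p2, p4, p10) → 43.4706
  f8: (p2, p4, p0) → 50.3858
  f9: (p2, p6, p0) → 50.0870
  f10: (p11, p12, p10) → 14.5098
  f11: (p11, p9, p10) → 2.1930
  f12: (p11, p9, p12) → 44.3275
  f13: (p8, p12, p0) → 43.3032
  f14: (p8, p3, p0) → 46.1411
  f15: (p8, p3, p12) → 7.2022
  f16: (p5, p6, p10) → 33.2742
  f17: (p5, p2, p10) → 23.5064
  f18: (p5, p2, p6) → 42.3539
Σ area = 976.871

Euler characteristic 11−27+18 = 2 ✓

facets=18 area=976.871


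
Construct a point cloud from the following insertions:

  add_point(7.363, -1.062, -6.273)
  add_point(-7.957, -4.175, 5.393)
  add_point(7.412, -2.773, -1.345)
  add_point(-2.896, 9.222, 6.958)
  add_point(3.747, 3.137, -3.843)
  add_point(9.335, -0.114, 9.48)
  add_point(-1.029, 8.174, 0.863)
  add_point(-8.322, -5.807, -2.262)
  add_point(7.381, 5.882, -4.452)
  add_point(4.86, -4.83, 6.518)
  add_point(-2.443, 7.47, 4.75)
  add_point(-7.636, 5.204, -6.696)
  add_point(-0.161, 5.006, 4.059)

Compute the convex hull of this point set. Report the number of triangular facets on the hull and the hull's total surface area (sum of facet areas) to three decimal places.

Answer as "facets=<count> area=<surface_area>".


facets=16 area=898.285

Extreme-point indices: [0, 1, 2, 3, 5, 6, 7, 8, 9, 11] — 10 of 13 on the boundary.

Triangle areas on the boundary:
  f1: (p0, p11, p7) → 91.8022
  f2: (p1, p3, p5) → 108.3394
  f3: (p1, p11, p7) → 45.9144
  f4: (p1, p11, p3) → 96.0054
  f5: (p2, p0, p7) → 41.8651
  f6: (p2, p0, p5) → 16.5218
  f7: (p8, p0, p11) → 54.3664
  f8: (p8, p3, p5) → 104.4390
  f9: (p8, p0, p5) → 54.2891
  f10: (p9, p1, p5) → 35.8935
  f11: (p9, p2, p5) → 30.4109
  f12: (p9, p1, p7) → 50.1011
  f13: (p9, p2, p7) → 65.4966
  f14: (p6, p11, p3) → 28.3573
  f15: (p6, p8, p3) → 21.2118
  f16: (p6, p8, p11) → 53.2712
Σ area = 898.285

Euler characteristic 10−24+16 = 2 ✓


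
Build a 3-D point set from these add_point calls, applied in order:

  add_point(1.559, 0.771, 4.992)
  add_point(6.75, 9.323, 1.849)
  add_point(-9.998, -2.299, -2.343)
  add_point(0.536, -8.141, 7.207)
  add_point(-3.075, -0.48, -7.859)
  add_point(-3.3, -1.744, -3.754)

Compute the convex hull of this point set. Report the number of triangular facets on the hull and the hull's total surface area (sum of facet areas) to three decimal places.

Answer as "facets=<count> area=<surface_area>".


facets=6 area=430.349

5 of the 6 inputs are extreme points: [0, 1, 2, 3, 4].

Facet areas (half cross-product norm):
  f1: (p4, p1, p2) → 74.8059
  f2: (p4, p3, p2) → 69.2894
  f3: (p4, p3, p1) → 136.3103
  f4: (p0, p1, p2) → 66.4194
  f5: (p0, p3, p2) → 63.7874
  f6: (p0, p3, p1) → 19.7363
Σ area = 430.349

Check V−E+F: 5 − 9 + 6 = 2.


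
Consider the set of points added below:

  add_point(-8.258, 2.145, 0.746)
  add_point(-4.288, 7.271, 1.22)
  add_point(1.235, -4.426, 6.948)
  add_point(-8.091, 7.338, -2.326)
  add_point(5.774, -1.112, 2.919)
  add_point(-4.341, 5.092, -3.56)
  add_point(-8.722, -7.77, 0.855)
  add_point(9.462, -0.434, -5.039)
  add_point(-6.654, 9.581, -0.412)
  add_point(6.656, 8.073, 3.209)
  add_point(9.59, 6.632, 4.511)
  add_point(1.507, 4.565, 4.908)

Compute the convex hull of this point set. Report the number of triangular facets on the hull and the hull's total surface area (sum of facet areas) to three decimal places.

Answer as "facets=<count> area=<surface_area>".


11 of the 12 inputs are extreme points: [0, 2, 3, 4, 5, 6, 7, 8, 9, 10, 11].

Triangle areas on the boundary:
  f1: (p2, p7, p6) → 90.8600
  f2: (p5, p7, p6) → 106.7143
  f3: (p5, p7, p8) → 32.1592
  f4: (p9, p7, p10) → 20.8597
  f5: (p9, p7, p8) → 83.8691
  f6: (p0, p2, p6) → 57.3400
  f7: (p11, p2, p10) → 36.9760
  f8: (p11, p9, p10) → 10.6635
  f9: (p11, p9, p8) → 34.5346
  f10: (p11, p0, p8) → 39.3271
  f11: (p11, p0, p2) → 49.5745
  f12: (p4, p7, p10) → 38.4705
  f13: (p4, p2, p10) → 24.2268
  f14: (p4, p2, p7) → 16.5425
  f15: (p3, p5, p8) → 7.3811
  f16: (p3, p0, p8) → 9.4326
  f17: (p3, p5, p6) → 32.2557
  f18: (p3, p0, p6) → 14.9677
Σ area = 706.155

Euler: V−E+F = 11−27+18 = 2.

facets=18 area=706.155


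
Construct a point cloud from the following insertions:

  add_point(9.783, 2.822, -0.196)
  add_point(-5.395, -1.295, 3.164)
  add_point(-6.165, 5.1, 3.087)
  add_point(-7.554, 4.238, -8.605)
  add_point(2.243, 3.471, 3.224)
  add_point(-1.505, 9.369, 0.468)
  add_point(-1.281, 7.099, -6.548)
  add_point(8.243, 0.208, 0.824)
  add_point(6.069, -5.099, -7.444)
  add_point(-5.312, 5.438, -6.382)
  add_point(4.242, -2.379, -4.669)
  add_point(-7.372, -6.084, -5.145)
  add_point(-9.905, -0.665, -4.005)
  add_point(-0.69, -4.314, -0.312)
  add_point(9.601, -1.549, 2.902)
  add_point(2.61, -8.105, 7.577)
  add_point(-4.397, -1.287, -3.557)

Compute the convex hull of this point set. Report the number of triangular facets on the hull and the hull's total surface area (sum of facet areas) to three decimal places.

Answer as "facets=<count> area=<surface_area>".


facets=20 area=860.811

Extreme-point indices: [0, 1, 2, 3, 4, 5, 6, 8, 11, 12, 14, 15] — 12 of 17 on the boundary.

Per-facet area ½‖(b−a)×(c−a)‖:
  f1: (p4, p5, p0) → 29.0617
  f2: (p4, p2, p15) → 51.7772
  f3: (p4, p2, p5) → 24.5862
  f4: (p11, p8, p15) → 98.7998
  f5: (p14, p8, p0) → 29.7658
  f6: (p14, p8, p15) → 61.2842
  f7: (p14, p4, p0) → 21.7862
  f8: (p14, p4, p15) → 46.4551
  f9: (p6, p5, p0) → 46.9197
  f10: (p6, p8, p0) → 71.6459
  f11: (p1, p2, p12) → 27.0566
  f12: (p1, p2, p15) → 26.8612
  f13: (p1, p11, p12) → 25.6432
  f14: (p1, p11, p15) → 54.9155
  f15: (p3, p11, p8) → 74.0150
  f16: (p3, p6, p8) → 51.1198
  f17: (p3, p11, p12) → 20.2778
  f18: (p3, p6, p5) → 24.6803
  f19: (p3, p2, p12) → 35.0968
  f20: (p3, p2, p5) → 39.0630
Σ area = 860.811

Check V−E+F: 12 − 30 + 20 = 2.


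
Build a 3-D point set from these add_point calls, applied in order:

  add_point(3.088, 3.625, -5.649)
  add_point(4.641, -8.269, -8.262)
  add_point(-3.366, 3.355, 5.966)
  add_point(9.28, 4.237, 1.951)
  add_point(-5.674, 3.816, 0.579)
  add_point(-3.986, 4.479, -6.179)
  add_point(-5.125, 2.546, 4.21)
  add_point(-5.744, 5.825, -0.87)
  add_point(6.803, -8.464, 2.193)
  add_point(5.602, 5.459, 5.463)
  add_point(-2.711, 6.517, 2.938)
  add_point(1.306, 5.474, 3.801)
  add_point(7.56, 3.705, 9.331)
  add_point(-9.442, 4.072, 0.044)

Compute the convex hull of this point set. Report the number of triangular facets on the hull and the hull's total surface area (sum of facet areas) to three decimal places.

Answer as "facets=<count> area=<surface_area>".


facets=20 area=734.170

Points on the hull: [0, 1, 2, 3, 5, 6, 7, 8, 9, 10, 12, 13] (12 of 14).

Facet areas (half cross-product norm):
  f1: (p1, p8, p13) → 105.9840
  f2: (p1, p8, p3) → 69.0999
  f3: (p12, p8, p3) → 48.7400
  f4: (p5, p1, p13) → 58.2195
  f5: (p2, p12, p8) → 78.7045
  f6: (p2, p10, p13) → 17.0124
  f7: (p2, p10, p12) → 25.2978
  f8: (p0, p1, p3) → 59.6500
  f9: (p0, p5, p1) → 42.7301
  f10: (p0, p10, p3) → 50.4883
  f11: (p0, p10, p5) → 33.1352
  f12: (p9, p12, p3) → 12.0450
  f13: (p9, p10, p3) → 19.7890
  f14: (p9, p10, p12) → 14.9752
  f15: (p7, p5, p13) → 11.1905
  f16: (p7, p10, p13) → 9.2881
  f17: (p7, p10, p5) → 11.7247
  f18: (p6, p8, p13) → 40.8237
  f19: (p6, p2, p13) → 4.3248
  f20: (p6, p2, p8) → 20.9477
Σ area = 734.170

Check V−E+F: 12 − 30 + 20 = 2.


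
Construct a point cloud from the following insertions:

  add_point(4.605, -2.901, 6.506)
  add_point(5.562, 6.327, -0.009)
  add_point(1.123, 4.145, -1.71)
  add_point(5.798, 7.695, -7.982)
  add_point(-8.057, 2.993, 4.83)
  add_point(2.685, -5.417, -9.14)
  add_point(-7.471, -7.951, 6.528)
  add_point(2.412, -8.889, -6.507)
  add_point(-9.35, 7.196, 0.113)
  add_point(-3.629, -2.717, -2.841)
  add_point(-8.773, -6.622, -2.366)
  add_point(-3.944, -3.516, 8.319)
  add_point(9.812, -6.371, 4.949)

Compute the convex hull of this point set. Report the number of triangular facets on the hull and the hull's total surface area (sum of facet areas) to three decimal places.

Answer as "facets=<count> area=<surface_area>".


11 of the 13 inputs are extreme points: [0, 1, 3, 4, 5, 6, 7, 8, 10, 11, 12].

Triangle areas on the boundary:
  f1: (p6, p7, p12) → 106.6131
  f2: (p1, p3, p8) → 60.4229
  f3: (p1, p3, p12) → 50.5691
  f4: (p5, p3, p8) → 114.0738
  f5: (p5, p3, p12) → 106.1848
  f6: (p5, p7, p12) → 28.6792
  f7: (p11, p6, p12) → 40.2573
  f8: (p10, p6, p7) → 54.3107
  f9: (p10, p5, p7) → 26.3275
  f10: (p10, p6, p8) → 63.8180
  f11: (p10, p5, p8) → 93.8319
  f12: (p0, p1, p12) → 35.5600
  f13: (p0, p11, p12) → 16.9395
  f14: (p4, p1, p8) → 46.8502
  f15: (p4, p6, p8) → 22.9997
  f16: (p4, p11, p6) → 24.7882
  f17: (p4, p0, p1) → 75.1680
  f18: (p4, p0, p11) → 34.8843
Σ area = 1002.278

Check V−E+F: 11 − 27 + 18 = 2.

facets=18 area=1002.278


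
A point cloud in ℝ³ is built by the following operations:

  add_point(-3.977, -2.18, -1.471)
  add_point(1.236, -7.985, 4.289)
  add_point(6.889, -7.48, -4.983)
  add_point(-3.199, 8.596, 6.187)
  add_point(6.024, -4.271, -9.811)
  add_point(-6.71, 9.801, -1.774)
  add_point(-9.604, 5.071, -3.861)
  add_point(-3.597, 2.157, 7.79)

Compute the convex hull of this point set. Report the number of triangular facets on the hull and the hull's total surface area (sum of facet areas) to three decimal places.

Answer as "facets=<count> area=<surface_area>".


facets=12 area=635.332

Extreme-point indices: [0, 1, 2, 3, 4, 5, 6, 7] — 8 of 8 on the boundary.

Area of each hull facet:
  f1: (p4, p5, p6) → 56.4589
  f2: (p1, p7, p6) → 78.5069
  f3: (p3, p5, p6) → 23.7923
  f4: (p3, p7, p6) → 41.0479
  f5: (p3, p4, p5) → 90.5102
  f6: (p3, p4, p2) → 64.4608
  f7: (p3, p1, p2) → 92.2844
  f8: (p3, p1, p7) → 26.3715
  f9: (p0, p4, p2) → 36.5917
  f10: (p0, p1, p2) → 50.9733
  f11: (p0, p4, p6) → 56.9962
  f12: (p0, p1, p6) → 17.3380
Σ area = 635.332

Check V−E+F: 8 − 18 + 12 = 2.


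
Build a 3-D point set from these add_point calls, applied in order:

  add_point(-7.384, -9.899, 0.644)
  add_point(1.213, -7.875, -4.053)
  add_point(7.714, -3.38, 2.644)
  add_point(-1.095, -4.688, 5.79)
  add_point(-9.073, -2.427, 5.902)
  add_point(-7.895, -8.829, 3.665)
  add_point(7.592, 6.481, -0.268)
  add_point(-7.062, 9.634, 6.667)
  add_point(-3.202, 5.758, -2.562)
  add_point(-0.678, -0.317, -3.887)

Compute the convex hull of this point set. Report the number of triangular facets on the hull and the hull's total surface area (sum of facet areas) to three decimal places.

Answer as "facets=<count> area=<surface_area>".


10 of the 10 inputs are extreme points: [0, 1, 2, 3, 4, 5, 6, 7, 8, 9].

Triangle areas on the boundary:
  f1: (p6, p7, p2) → 84.6769
  f2: (p6, p1, p2) → 51.8885
  f3: (p3, p7, p4) → 50.4844
  f4: (p3, p7, p2) → 71.0706
  f5: (p8, p7, p4) → 61.5539
  f6: (p8, p6, p7) → 58.6578
  f7: (p0, p1, p2) → 49.0271
  f8: (p0, p8, p4) → 61.0297
  f9: (p5, p3, p2) → 25.5915
  f10: (p5, p0, p2) → 26.7511
  f11: (p5, p3, p4) → 25.8667
  f12: (p5, p0, p4) → 8.6179
  f13: (p9, p0, p1) → 38.9670
  f14: (p9, p0, p8) → 38.2081
  f15: (p9, p6, p1) → 40.1070
  f16: (p9, p8, p6) → 35.7585
Σ area = 728.257

Euler: V−E+F = 10−24+16 = 2.

facets=16 area=728.257


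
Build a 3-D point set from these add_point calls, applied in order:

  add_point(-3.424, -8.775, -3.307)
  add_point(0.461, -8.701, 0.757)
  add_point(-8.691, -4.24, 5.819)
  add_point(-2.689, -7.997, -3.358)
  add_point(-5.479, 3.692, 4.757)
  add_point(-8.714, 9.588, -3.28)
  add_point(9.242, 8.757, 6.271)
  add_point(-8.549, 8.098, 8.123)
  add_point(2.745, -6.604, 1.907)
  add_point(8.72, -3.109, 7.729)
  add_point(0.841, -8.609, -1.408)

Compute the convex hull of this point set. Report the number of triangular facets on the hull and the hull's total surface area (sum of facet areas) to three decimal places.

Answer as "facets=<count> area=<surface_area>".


Points on the hull: [0, 1, 2, 3, 5, 6, 7, 9, 10] (9 of 11).

Triangle areas on the boundary:
  f1: (p7, p6, p5) → 102.4838
  f2: (p9, p7, p6) → 106.6381
  f3: (p3, p6, p5) → 179.0742
  f4: (p3, p0, p5) → 8.8201
  f5: (p2, p0, p5) → 94.4041
  f6: (p2, p7, p5) → 72.0730
  f7: (p2, p9, p7) → 109.6633
  f8: (p10, p9, p6) → 74.2200
  f9: (p10, p3, p6) → 38.7843
  f10: (p10, p3, p0) → 1.9382
  f11: (p1, p2, p9) → 68.7569
  f12: (p1, p10, p9) → 12.1023
  f13: (p1, p2, p0) → 31.1149
  f14: (p1, p10, p0) → 4.9875
Σ area = 905.061

Euler characteristic 9−21+14 = 2 ✓

facets=14 area=905.061


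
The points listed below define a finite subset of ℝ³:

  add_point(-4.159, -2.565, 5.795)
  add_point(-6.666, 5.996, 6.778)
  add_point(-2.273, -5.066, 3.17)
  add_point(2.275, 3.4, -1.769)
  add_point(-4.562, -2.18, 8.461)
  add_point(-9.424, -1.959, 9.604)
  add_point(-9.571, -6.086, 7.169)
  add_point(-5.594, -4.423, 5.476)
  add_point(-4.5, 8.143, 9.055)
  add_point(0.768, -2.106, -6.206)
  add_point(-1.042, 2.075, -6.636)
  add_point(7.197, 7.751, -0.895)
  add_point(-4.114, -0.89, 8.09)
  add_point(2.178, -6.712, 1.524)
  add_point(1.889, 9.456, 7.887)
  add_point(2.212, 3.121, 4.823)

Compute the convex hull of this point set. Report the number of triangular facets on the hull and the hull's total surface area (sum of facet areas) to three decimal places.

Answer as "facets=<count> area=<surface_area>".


10 of the 16 inputs are extreme points: [1, 4, 5, 6, 8, 9, 10, 11, 13, 14].

Triangle areas on the boundary:
  f1: (p14, p13, p11) → 79.7711
  f2: (p9, p13, p6) → 58.1855
  f3: (p9, p10, p6) → 39.6959
  f4: (p9, p13, p11) → 58.7505
  f5: (p9, p10, p11) → 26.2018
  f6: (p4, p13, p6) → 34.4355
  f7: (p4, p14, p13) → 71.0718
  f8: (p8, p10, p11) → 86.6423
  f9: (p8, p14, p11) → 27.3531
  f10: (p1, p10, p6) → 92.7524
  f11: (p1, p8, p10) → 25.3487
  f12: (p5, p1, p6) → 16.7199
  f13: (p5, p1, p8) → 14.7173
  f14: (p5, p4, p6) → 11.8908
  f15: (p5, p4, p14) → 29.8549
  f16: (p5, p8, p14) → 29.5831
Σ area = 702.975

Euler: V−E+F = 10−24+16 = 2.

facets=16 area=702.975


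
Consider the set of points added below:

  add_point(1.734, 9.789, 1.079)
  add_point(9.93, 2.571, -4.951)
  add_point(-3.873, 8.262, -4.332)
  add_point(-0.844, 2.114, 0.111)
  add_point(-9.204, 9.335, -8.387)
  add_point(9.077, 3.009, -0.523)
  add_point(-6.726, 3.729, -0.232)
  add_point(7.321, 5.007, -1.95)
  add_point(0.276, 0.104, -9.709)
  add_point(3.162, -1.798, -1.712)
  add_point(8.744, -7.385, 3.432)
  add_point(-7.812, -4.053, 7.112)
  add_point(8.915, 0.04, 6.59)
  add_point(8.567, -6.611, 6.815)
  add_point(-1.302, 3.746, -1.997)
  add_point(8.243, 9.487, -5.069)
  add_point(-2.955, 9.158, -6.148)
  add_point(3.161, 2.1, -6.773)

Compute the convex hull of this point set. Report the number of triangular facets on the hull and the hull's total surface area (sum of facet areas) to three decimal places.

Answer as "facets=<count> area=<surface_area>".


9 of the 18 inputs are extreme points: [0, 1, 4, 8, 10, 11, 12, 13, 15].

Triangle areas on the boundary:
  f1: (p0, p11, p4) → 126.4605
  f2: (p8, p11, p4) → 123.4822
  f3: (p15, p0, p4) → 64.5065
  f4: (p15, p8, p4) → 87.0382
  f5: (p15, p8, p1) → 39.3078
  f6: (p12, p0, p11) → 107.8773
  f7: (p12, p13, p11) → 54.9575
  f8: (p12, p15, p0) → 59.0636
  f9: (p12, p13, p1) → 38.2547
  f10: (p12, p15, p1) → 41.3354
  f11: (p10, p13, p1) → 20.1691
  f12: (p10, p8, p1) → 72.1285
  f13: (p10, p13, p11) → 28.6569
  f14: (p10, p8, p11) → 137.9551
Σ area = 1001.193

Euler: V−E+F = 9−21+14 = 2.

facets=14 area=1001.193


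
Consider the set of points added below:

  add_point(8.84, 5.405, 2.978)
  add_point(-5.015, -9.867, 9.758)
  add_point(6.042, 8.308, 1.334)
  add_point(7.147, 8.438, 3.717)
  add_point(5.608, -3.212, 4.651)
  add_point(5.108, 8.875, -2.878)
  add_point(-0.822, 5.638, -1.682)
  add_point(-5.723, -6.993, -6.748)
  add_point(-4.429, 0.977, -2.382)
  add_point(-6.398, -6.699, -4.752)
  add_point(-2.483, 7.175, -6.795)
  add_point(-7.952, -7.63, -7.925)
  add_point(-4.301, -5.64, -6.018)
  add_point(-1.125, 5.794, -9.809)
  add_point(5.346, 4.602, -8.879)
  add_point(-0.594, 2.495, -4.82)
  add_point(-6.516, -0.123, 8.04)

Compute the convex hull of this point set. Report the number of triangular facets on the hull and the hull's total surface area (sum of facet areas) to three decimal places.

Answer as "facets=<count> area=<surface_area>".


Extreme-point indices: [0, 1, 3, 4, 5, 7, 10, 11, 13, 14, 16] — 11 of 17 on the boundary.

Triangle areas on the boundary:
  f1: (p16, p1, p11) → 85.8472
  f2: (p14, p13, p11) → 48.6683
  f3: (p3, p1, p0) → 37.4944
  f4: (p3, p16, p1) → 75.7631
  f5: (p4, p1, p0) → 38.6858
  f6: (p4, p14, p0) → 57.9290
  f7: (p10, p13, p11) → 27.1290
  f8: (p10, p16, p11) → 122.1305
  f9: (p10, p3, p16) → 109.1791
  f10: (p7, p14, p11) → 14.9535
  f11: (p7, p4, p14) → 112.1122
  f12: (p7, p1, p11) → 19.5778
  f13: (p7, p4, p1) → 102.8660
  f14: (p5, p10, p13) → 15.4828
  f15: (p5, p14, p13) → 24.4845
  f16: (p5, p10, p3) → 22.2677
  f17: (p5, p14, p0) → 26.9094
  f18: (p5, p3, p0) → 12.2816
Σ area = 953.762

Euler: V−E+F = 11−27+18 = 2.

facets=18 area=953.762


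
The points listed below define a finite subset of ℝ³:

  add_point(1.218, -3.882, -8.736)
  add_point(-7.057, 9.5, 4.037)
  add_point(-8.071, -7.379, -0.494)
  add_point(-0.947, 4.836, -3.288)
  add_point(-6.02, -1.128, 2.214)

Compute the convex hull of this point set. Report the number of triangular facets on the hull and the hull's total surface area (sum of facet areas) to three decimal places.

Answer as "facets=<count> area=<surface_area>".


facets=6 area=299.781

Hull vertices (5/5): indices [0, 1, 2, 3, 4].

Area of each hull facet:
  f1: (p1, p0, p2) → 111.8496
  f2: (p3, p1, p0) → 30.1900
  f3: (p4, p0, p2) → 44.9414
  f4: (p4, p3, p0) → 49.9641
  f5: (p4, p1, p2) → 16.9180
  f6: (p4, p3, p1) → 45.9176
Σ area = 299.781

Check V−E+F: 5 − 9 + 6 = 2.


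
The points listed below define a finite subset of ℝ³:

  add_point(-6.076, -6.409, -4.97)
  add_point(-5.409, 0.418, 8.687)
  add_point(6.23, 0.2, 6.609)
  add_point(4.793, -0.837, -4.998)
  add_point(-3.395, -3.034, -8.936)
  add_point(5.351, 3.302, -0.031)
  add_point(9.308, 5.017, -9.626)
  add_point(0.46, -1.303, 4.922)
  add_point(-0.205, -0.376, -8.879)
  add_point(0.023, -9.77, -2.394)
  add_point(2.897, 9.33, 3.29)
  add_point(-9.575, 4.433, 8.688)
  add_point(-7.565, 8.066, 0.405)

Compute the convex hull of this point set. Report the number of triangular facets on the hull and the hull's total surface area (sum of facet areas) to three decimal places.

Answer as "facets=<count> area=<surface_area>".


facets=16 area=934.053

Extreme-point indices: [0, 1, 2, 4, 6, 8, 9, 10, 11, 12] — 10 of 13 on the boundary.

Area of each hull facet:
  f1: (p4, p9, p6) → 74.8300
  f2: (p2, p10, p11) → 73.4293
  f3: (p2, p9, p6) → 121.0658
  f4: (p2, p10, p6) → 76.7703
  f5: (p0, p4, p9) → 21.5884
  f6: (p12, p10, p6) → 81.3144
  f7: (p12, p10, p11) → 50.6087
  f8: (p12, p0, p11) → 71.8190
  f9: (p12, p0, p4) → 43.8783
  f10: (p1, p2, p11) → 23.6856
  f11: (p1, p2, p9) → 83.6400
  f12: (p1, p0, p11) → 42.4601
  f13: (p1, p0, p9) → 56.1487
  f14: (p8, p4, p6) → 4.4478
  f15: (p8, p12, p6) → 78.1628
  f16: (p8, p12, p4) → 30.2041
Σ area = 934.053

Check V−E+F: 10 − 24 + 16 = 2.


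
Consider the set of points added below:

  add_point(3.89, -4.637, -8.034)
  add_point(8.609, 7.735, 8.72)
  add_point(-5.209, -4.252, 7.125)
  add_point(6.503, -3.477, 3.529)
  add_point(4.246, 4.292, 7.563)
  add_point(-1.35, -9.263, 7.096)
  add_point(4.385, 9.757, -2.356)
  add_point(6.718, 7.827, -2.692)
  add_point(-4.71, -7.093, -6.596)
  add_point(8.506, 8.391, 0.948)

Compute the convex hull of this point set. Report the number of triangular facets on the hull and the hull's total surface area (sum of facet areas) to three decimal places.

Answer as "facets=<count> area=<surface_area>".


Extreme-point indices: [0, 1, 2, 3, 5, 6, 7, 8, 9] — 9 of 10 on the boundary.

Per-facet area ½‖(b−a)×(c−a)‖:
  f1: (p5, p1, p2) → 57.9690
  f2: (p6, p1, p2) → 107.3251
  f3: (p3, p5, p1) → 56.9863
  f4: (p3, p0, p5) → 61.4572
  f5: (p8, p6, p2) → 127.7758
  f6: (p8, p6, p0) → 68.3351
  f7: (p8, p5, p2) → 43.5597
  f8: (p8, p0, p5) → 64.5787
  f9: (p9, p6, p1) → 16.4476
  f10: (p9, p3, p1) → 45.9769
  f11: (p9, p3, p0) → 73.1094
  f12: (p7, p6, p0) → 18.7761
  f13: (p7, p9, p0) → 23.5727
  f14: (p7, p9, p6) → 6.1670
Σ area = 772.037

Euler characteristic 9−21+14 = 2 ✓

facets=14 area=772.037


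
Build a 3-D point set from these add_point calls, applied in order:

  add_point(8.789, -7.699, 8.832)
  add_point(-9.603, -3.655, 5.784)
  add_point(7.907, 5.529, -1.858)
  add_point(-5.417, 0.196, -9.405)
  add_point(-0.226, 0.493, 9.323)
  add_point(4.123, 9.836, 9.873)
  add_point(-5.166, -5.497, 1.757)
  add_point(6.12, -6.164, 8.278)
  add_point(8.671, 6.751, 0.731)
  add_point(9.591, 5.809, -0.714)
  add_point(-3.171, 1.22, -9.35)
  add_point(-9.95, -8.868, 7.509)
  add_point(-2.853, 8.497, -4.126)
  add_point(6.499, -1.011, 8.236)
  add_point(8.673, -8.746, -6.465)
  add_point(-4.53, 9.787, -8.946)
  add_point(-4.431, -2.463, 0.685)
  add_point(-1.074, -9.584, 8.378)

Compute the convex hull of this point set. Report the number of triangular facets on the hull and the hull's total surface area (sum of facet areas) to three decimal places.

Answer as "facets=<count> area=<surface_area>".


facets=20 area=1348.947

12 of the 18 inputs are extreme points: [0, 1, 3, 4, 5, 8, 9, 10, 11, 14, 15, 17].

Area of each hull facet:
  f1: (p0, p5, p9) → 100.9676
  f2: (p4, p5, p11) → 25.7863
  f3: (p4, p0, p5) → 60.0320
  f4: (p14, p3, p11) → 163.6737
  f5: (p14, p0, p9) → 108.5201
  f6: (p14, p15, p9) → 131.8559
  f7: (p1, p3, p11) → 37.6998
  f8: (p1, p15, p3) → 76.3648
  f9: (p1, p5, p11) → 42.1005
  f10: (p1, p15, p5) → 178.5530
  f11: (p8, p5, p9) → 2.3837
  f12: (p8, p15, p9) → 16.2641
  f13: (p8, p15, p5) → 88.2717
  f14: (p17, p14, p11) → 70.6515
  f15: (p17, p14, p0) → 76.8986
  f16: (p17, p4, p11) → 45.4330
  f17: (p17, p4, p0) → 49.1190
  f18: (p10, p15, p3) → 10.3283
  f19: (p10, p14, p3) → 17.5877
  f20: (p10, p14, p15) → 46.4556
Σ area = 1348.947

Euler: V−E+F = 12−30+20 = 2.


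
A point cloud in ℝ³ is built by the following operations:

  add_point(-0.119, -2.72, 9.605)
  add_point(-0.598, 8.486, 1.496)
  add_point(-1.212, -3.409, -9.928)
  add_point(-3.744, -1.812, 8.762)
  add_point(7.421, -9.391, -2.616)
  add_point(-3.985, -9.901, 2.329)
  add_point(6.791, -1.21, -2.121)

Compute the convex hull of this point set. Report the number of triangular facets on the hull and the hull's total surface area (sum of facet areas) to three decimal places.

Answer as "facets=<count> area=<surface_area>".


Extreme-point indices: [0, 1, 2, 3, 4, 5, 6] — 7 of 7 on the boundary.

Area of each hull facet:
  f1: (p2, p4, p5) → 73.8966
  f2: (p0, p4, p5) → 67.7381
  f3: (p6, p2, p4) → 46.0712
  f4: (p6, p2, p1) → 72.2864
  f5: (p6, p0, p4) → 56.2728
  f6: (p6, p0, p1) → 77.6331
  f7: (p3, p0, p5) → 19.7949
  f8: (p3, p0, p1) → 24.7983
  f9: (p3, p2, p5) → 71.9780
  f10: (p3, p2, p1) → 105.1729
Σ area = 615.642

Euler characteristic 7−15+10 = 2 ✓

facets=10 area=615.642


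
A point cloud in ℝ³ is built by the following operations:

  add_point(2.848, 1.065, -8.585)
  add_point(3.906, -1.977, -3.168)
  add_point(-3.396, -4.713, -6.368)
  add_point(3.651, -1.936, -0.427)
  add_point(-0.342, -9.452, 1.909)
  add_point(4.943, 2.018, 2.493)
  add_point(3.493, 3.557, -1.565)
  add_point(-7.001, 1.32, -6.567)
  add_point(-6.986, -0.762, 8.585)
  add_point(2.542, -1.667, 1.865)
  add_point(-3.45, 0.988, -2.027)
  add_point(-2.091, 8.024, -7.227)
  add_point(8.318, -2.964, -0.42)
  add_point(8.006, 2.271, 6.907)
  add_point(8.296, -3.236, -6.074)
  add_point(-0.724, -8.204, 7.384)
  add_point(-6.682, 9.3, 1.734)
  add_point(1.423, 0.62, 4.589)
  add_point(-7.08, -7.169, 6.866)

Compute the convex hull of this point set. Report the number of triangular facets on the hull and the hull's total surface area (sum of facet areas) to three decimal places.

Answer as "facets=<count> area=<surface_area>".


facets=20 area=942.997

Hull vertices (12/19): indices [0, 2, 4, 7, 8, 11, 12, 13, 14, 15, 16, 18].

Facet areas (half cross-product norm):
  f1: (p8, p13, p16) → 90.7445
  f2: (p8, p7, p18) → 50.3340
  f3: (p8, p7, p16) → 69.1390
  f4: (p14, p4, p12) → 30.8216
  f5: (p14, p13, p12) → 13.8368
  f6: (p15, p13, p12) → 56.4594
  f7: (p15, p4, p12) → 30.8939
  f8: (p15, p4, p18) → 18.1759
  f9: (p15, p8, p18) → 21.2755
  f10: (p15, p8, p13) → 65.8846
  f11: (p11, p7, p16) → 41.1140
  f12: (p11, p7, p0) → 34.3722
  f13: (p11, p13, p16) → 85.3885
  f14: (p11, p14, p0) → 17.4178
  f15: (p11, p14, p13) → 105.4046
  f16: (p2, p14, p4) → 56.9388
  f17: (p2, p4, p18) → 43.1502
  f18: (p2, p7, p18) → 49.0134
  f19: (p2, p7, p0) → 30.2364
  f20: (p2, p14, p0) → 32.3961
Σ area = 942.997

Euler characteristic 12−30+20 = 2 ✓


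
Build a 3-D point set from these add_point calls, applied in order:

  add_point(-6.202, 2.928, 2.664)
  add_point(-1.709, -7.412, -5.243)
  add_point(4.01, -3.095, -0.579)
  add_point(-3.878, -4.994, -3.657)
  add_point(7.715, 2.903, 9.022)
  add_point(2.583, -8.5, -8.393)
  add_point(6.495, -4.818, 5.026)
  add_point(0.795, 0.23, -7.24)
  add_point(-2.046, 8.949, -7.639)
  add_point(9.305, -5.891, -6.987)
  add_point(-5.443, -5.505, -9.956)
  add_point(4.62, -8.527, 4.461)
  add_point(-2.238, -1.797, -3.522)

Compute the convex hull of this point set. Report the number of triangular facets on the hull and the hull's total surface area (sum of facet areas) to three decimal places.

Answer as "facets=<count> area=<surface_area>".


Points on the hull: [0, 1, 3, 4, 5, 6, 8, 9, 10, 11] (10 of 13).

Facet areas (half cross-product norm):
  f1: (p4, p8, p0) → 96.5924
  f2: (p4, p8, p9) → 156.8503
  f3: (p10, p8, p0) → 86.7294
  f4: (p10, p8, p9) → 110.1141
  f5: (p11, p4, p0) → 90.2002
  f6: (p5, p10, p9) → 20.9537
  f7: (p5, p1, p10) → 17.0613
  f8: (p5, p11, p9) → 45.1011
  f9: (p5, p11, p1) → 31.6038
  f10: (p3, p11, p0) → 63.7754
  f11: (p3, p11, p1) → 21.0300
  f12: (p3, p10, p0) → 27.2236
  f13: (p3, p1, p10) → 11.0966
  f14: (p6, p4, p9) → 47.5006
  f15: (p6, p11, p9) → 25.8244
  f16: (p6, p11, p4) → 7.9798
Σ area = 859.637

Check V−E+F: 10 − 24 + 16 = 2.

facets=16 area=859.637


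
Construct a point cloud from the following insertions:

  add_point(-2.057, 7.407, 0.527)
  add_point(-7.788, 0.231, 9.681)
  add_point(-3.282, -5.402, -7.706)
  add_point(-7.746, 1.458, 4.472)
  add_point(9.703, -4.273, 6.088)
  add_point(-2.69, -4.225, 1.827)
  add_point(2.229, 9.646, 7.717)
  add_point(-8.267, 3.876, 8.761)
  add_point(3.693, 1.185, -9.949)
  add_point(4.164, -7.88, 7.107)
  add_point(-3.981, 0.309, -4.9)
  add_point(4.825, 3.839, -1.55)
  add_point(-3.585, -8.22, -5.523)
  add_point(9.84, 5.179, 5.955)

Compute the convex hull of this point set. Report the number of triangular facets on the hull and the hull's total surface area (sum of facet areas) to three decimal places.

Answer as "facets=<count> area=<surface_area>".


Extreme-point indices: [0, 1, 2, 3, 4, 6, 7, 8, 9, 10, 12, 13] — 12 of 14 on the boundary.

Per-facet area ½‖(b−a)×(c−a)‖:
  f1: (p6, p8, p13) → 78.7965
  f2: (p1, p9, p12) → 104.8812
  f3: (p1, p6, p7) → 21.1435
  f4: (p4, p8, p13) → 80.7449
  f5: (p4, p6, p13) → 37.2887
  f6: (p4, p8, p12) → 107.0619
  f7: (p4, p9, p12) → 47.0314
  f8: (p4, p1, p9) → 44.8969
  f9: (p4, p1, p6) → 107.0484
  f10: (p3, p10, p7) → 11.3327
  f11: (p3, p1, p7) → 9.0260
  f12: (p3, p1, p12) → 33.2058
  f13: (p2, p8, p12) → 12.1286
  f14: (p2, p10, p8) → 28.6277
  f15: (p2, p3, p12) → 25.8907
  f16: (p2, p3, p10) → 27.2698
  f17: (p0, p6, p8) → 48.6163
  f18: (p0, p10, p8) → 42.0472
  f19: (p0, p6, p7) → 45.5867
  f20: (p0, p10, p7) → 49.6682
Σ area = 962.293

Check V−E+F: 12 − 30 + 20 = 2.

facets=20 area=962.293


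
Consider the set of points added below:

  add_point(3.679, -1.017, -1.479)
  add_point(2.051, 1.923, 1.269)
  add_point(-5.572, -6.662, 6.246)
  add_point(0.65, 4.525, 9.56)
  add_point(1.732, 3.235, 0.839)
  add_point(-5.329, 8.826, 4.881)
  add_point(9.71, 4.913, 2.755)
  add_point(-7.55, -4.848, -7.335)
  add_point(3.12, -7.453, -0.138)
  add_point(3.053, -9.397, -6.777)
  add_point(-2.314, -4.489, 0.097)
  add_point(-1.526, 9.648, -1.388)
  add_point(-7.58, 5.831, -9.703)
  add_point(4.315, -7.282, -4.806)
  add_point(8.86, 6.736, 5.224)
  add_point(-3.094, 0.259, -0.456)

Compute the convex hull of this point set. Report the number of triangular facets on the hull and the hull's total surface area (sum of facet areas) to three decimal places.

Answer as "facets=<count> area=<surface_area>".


11 of the 16 inputs are extreme points: [2, 3, 5, 6, 7, 8, 9, 11, 12, 13, 14].

Per-facet area ½‖(b−a)×(c−a)‖:
  f1: (p9, p6, p12) → 162.7572
  f2: (p11, p6, p12) → 56.6490
  f3: (p7, p9, p12) → 57.9714
  f4: (p7, p2, p9) → 77.8085
  f5: (p8, p2, p9) → 30.4882
  f6: (p8, p2, p3) → 70.4722
  f7: (p14, p11, p6) → 20.1158
  f8: (p14, p8, p6) → 19.3398
  f9: (p14, p8, p3) → 72.2975
  f10: (p13, p9, p6) → 4.5207
  f11: (p13, p8, p6) → 34.4484
  f12: (p13, p8, p9) → 6.6631
  f13: (p5, p14, p3) → 40.5085
  f14: (p5, p14, p11) → 46.6235
  f15: (p5, p11, p12) → 38.3341
  f16: (p5, p2, p3) → 57.6446
  f17: (p5, p7, p12) → 82.3427
  f18: (p5, p7, p2) → 105.1311
Σ area = 984.116

Euler: V−E+F = 11−27+18 = 2.

facets=18 area=984.116


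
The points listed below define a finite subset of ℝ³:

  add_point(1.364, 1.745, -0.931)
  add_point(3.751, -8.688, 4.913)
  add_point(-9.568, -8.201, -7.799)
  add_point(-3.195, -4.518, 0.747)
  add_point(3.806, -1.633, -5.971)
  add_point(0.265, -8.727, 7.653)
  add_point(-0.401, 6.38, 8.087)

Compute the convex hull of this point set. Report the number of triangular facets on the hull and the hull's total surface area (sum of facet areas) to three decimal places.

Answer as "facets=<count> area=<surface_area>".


Hull vertices (6/7): indices [0, 1, 2, 4, 5, 6].

Per-facet area ½‖(b−a)×(c−a)‖:
  f1: (p5, p6, p2) → 138.5388
  f2: (p1, p4, p2) → 96.4012
  f3: (p1, p5, p2) → 40.4214
  f4: (p1, p6, p4) → 97.0514
  f5: (p1, p5, p6) → 33.5075
  f6: (p0, p4, p2) → 49.0859
  f7: (p0, p6, p2) → 71.1659
  f8: (p0, p6, p4) → 7.9284
Σ area = 534.101

Euler: V−E+F = 6−12+8 = 2.

facets=8 area=534.101


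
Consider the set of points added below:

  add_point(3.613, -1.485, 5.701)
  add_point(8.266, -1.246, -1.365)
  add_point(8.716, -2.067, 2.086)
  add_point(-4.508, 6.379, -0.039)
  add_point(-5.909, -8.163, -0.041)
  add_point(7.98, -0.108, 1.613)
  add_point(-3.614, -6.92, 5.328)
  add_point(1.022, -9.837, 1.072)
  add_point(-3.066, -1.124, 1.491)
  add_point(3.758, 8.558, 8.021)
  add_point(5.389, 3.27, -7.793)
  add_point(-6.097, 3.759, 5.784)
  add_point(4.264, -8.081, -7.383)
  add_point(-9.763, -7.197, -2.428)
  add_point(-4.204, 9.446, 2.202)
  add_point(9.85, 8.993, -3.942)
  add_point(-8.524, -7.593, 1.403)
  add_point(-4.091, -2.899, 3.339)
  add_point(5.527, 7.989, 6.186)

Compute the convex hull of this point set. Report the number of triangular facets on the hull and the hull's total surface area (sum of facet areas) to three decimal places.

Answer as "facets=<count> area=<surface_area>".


facets=26 area=997.450

15 of the 19 inputs are extreme points: [0, 1, 2, 3, 6, 7, 9, 10, 11, 12, 13, 14, 15, 16, 18].

Triangle areas on the boundary:
  f1: (p9, p14, p15) → 65.6246
  f2: (p10, p14, p15) → 60.3371
  f3: (p11, p14, p13) → 45.3020
  f4: (p11, p9, p14) → 34.1434
  f5: (p3, p14, p13) → 14.1362
  f6: (p3, p10, p13) → 95.4324
  f7: (p3, p10, p14) → 21.5893
  f8: (p16, p7, p13) → 19.0050
  f9: (p16, p11, p13) → 23.9061
  f10: (p6, p11, p9) → 59.7866
  f11: (p6, p16, p7) → 21.8302
  f12: (p6, p16, p11) → 34.6490
  f13: (p18, p9, p15) → 6.6230
  f14: (p18, p2, p15) → 58.3505
  f15: (p18, p2, p9) → 11.3688
  f16: (p1, p2, p15) → 17.1924
  f17: (p0, p2, p7) → 30.7883
  f18: (p0, p6, p7) → 30.3437
  f19: (p0, p2, p9) → 31.6618
  f20: (p0, p6, p9) → 37.1216
  f21: (p12, p2, p7) → 48.3730
  f22: (p12, p1, p2) → 15.6334
  f23: (p12, p7, p13) → 53.6912
  f24: (p12, p10, p13) → 84.9606
  f25: (p12, p10, p15) → 32.0660
  f26: (p12, p1, p15) → 43.5333
Σ area = 997.450

Euler: V−E+F = 15−39+26 = 2.


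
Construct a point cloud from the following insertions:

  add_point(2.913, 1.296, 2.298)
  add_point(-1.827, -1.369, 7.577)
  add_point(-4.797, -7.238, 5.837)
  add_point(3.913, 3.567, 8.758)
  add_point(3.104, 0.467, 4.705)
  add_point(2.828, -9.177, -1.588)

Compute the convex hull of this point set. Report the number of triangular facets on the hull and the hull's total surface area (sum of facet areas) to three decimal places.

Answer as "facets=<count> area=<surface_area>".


facets=6 area=218.263

5 of the 6 inputs are extreme points: [0, 1, 2, 3, 5].

Facet areas (half cross-product norm):
  f1: (p5, p3, p2) → 75.7874
  f2: (p0, p5, p2) → 55.3422
  f3: (p0, p5, p3) → 29.9075
  f4: (p1, p3, p2) → 10.0847
  f5: (p1, p0, p2) → 23.6505
  f6: (p1, p0, p3) → 23.4908
Σ area = 218.263

Check V−E+F: 5 − 9 + 6 = 2.


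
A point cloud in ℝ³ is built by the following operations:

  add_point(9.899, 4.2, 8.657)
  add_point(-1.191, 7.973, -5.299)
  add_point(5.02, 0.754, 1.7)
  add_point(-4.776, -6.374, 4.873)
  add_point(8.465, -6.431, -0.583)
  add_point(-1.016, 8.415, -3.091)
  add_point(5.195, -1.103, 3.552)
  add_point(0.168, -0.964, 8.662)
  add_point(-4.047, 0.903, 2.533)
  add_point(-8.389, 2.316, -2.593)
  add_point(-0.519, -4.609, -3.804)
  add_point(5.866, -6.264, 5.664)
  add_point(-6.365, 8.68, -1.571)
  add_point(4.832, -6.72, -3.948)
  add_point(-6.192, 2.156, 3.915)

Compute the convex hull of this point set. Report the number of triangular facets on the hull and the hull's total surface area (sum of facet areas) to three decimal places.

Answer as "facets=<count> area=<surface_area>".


Extreme-point indices: [0, 1, 3, 4, 5, 7, 9, 10, 11, 12, 13, 14] — 12 of 15 on the boundary.

Facet areas (half cross-product norm):
  f1: (p12, p1, p9) → 21.6466
  f2: (p10, p3, p9) → 49.3426
  f3: (p10, p3, p13) → 26.3811
  f4: (p10, p1, p9) → 49.2904
  f5: (p10, p1, p13) → 33.2944
  f6: (p11, p3, p13) → 50.7930
  f7: (p5, p1, p0) → 13.4826
  f8: (p5, p12, p0) → 41.1891
  f9: (p5, p12, p1) → 6.1576
  f10: (p7, p11, p0) → 43.7342
  f11: (p7, p11, p3) → 33.8862
  f12: (p4, p11, p0) → 38.9611
  f13: (p4, p11, p13) → 15.7474
  f14: (p4, p1, p0) → 117.8740
  f15: (p4, p1, p13) → 37.9388
  f16: (p14, p7, p3) → 31.1857
  f17: (p14, p3, p9) → 29.4026
  f18: (p14, p12, p9) → 22.6549
  f19: (p14, p12, p0) → 71.6234
  f20: (p14, p7, p0) → 41.0232
Σ area = 775.609

Euler: V−E+F = 12−30+20 = 2.

facets=20 area=775.609
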